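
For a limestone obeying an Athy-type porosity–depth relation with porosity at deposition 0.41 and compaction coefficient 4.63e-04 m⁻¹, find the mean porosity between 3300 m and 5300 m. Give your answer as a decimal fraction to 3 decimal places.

0.058

Working in km (1 km = 1000 m; c in km⁻¹ = c in m⁻¹ × 1000):
⟨φ⟩ = (1/(d₂−d₁)) ∫ φ₀ e^(−cd) dd = φ₀·(e^(−c·d₁) − e^(−c·d₂)) / (c·(d₂−d₁))
e^(−0.463×3.3) = 0.2170; e^(−0.463×5.3) = 0.0860
⟨φ⟩ = 0.41 × (0.2170 − 0.0860) / (0.463 × 2) = 0.41 × 0.1415 = 0.0580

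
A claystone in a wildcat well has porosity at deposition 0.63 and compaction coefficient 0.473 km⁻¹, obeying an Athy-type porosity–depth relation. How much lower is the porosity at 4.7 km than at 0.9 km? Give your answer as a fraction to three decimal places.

0.343

φ(0.9) = 0.63·e^(−0.473×0.9) = 0.4116
φ(4.7) = 0.63·e^(−0.473×4.7) = 0.0682
Δφ = 0.4116 − 0.0682 = 0.3434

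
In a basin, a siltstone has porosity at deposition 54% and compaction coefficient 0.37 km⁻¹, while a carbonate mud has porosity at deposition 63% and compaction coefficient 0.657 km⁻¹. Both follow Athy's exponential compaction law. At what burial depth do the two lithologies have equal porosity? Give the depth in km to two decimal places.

Set φ₀ₐ e^(−kₐZ) = φ₀ᵦ e^(−kᵦZ) ⇒ ln(φ₀ₐ/φ₀ᵦ) = (kₐ − kᵦ)·Z
Z = ln(0.54/0.63) / (0.37 − 0.657) = -0.1542 / -0.287 = 0.537 km

0.54 km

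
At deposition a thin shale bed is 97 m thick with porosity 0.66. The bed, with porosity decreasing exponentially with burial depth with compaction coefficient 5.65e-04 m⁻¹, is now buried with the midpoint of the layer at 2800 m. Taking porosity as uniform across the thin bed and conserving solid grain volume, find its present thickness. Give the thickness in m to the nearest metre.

38 m

Working in km (1 km = 1000 m; β in km⁻¹ = β in m⁻¹ × 1000):
Porosity at 2.8 km: φ = 0.66·exp(−0.565×2.8) = 0.1357
Solid-volume conservation: h(1−φ) = h₀(1−φ₀) ⇒ h = h₀·(1−φ₀)/(1−φ)
h = 0.097 × (1 − 0.66)/(1 − 0.1357) = 0.097 × 0.3934 = 0.0382 km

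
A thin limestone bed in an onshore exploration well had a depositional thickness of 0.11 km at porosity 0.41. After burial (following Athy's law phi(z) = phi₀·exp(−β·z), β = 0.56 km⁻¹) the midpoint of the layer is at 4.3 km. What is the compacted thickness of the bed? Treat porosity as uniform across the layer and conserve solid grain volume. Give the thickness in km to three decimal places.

0.067 km

Porosity at 4.3 km: phi = 0.41·exp(−0.56×4.3) = 0.0369
Solid-volume conservation: h(1−phi) = h₀(1−phi₀) ⇒ h = h₀·(1−phi₀)/(1−phi)
h = 0.11 × (1 − 0.41)/(1 − 0.0369) = 0.11 × 0.6126 = 0.0674 km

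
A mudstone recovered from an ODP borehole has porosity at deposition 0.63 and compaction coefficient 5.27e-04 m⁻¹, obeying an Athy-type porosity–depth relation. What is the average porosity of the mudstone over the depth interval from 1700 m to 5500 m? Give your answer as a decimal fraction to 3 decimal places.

0.111

Working in km (1 km = 1000 m; k in km⁻¹ = k in m⁻¹ × 1000):
⟨φ⟩ = (1/(Z₂−Z₁)) ∫ φ₀ e^(−kZ) dZ = φ₀·(e^(−k·Z₁) − e^(−k·Z₂)) / (k·(Z₂−Z₁))
e^(−0.527×1.7) = 0.4082; e^(−0.527×5.5) = 0.0551
⟨φ⟩ = 0.63 × (0.4082 − 0.0551) / (0.527 × 3.8) = 0.63 × 0.1763 = 0.1111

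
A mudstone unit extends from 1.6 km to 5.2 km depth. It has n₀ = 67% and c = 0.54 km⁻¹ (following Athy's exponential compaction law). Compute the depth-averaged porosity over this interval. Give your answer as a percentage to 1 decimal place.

⟨n⟩ = (1/(z₂−z₁)) ∫ n₀ e^(−cz) dz = n₀·(e^(−c·z₁) − e^(−c·z₂)) / (c·(z₂−z₁))
e^(−0.54×1.6) = 0.4215; e^(−0.54×5.2) = 0.0603
⟨n⟩ = 0.67 × (0.4215 − 0.0603) / (0.54 × 3.6) = 0.67 × 0.1858 = 0.1245

12.4%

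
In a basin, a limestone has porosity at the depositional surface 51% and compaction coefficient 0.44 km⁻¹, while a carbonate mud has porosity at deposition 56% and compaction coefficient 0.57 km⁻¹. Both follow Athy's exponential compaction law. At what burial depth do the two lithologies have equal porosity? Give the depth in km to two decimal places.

Set n₀ₐ e^(−βₐZ) = n₀ᵦ e^(−βᵦZ) ⇒ ln(n₀ₐ/n₀ᵦ) = (βₐ − βᵦ)·Z
Z = ln(0.51/0.56) / (0.44 − 0.57) = -0.0935 / -0.13 = 0.719 km

0.72 km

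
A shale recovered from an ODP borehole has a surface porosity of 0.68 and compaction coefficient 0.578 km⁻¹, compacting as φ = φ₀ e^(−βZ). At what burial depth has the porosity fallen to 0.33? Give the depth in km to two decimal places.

Invert Athy's law: Z = ln(φ₀/φ) / β
Z = ln(0.68/0.33) / 0.578 = ln(2.061) / 0.578 = 0.7230 / 0.578 = 1.251 km

1.25 km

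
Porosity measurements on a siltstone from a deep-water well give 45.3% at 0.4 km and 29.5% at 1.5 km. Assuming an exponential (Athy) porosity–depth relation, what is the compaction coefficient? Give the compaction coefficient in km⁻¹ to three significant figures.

Athy: n(Z) = n₀ e^(−βZ) ⇒ n₁/n₂ = e^{β(Z₂−Z₁)} ⇒ β = ln(n₁/n₂)/(Z₂−Z₁)
β = ln(0.453/0.295) / (1.5 − 0.4) = ln(1.536) / 1.1 = 0.4289 / 1.1 = 0.3899 km⁻¹

0.390 km⁻¹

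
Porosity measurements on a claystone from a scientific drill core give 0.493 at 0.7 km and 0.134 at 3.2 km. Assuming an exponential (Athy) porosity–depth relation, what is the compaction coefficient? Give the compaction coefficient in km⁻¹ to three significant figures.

Athy: n(Z) = n₀ e^(−cZ) ⇒ n₁/n₂ = e^{c(Z₂−Z₁)} ⇒ c = ln(n₁/n₂)/(Z₂−Z₁)
c = ln(0.493/0.134) / (3.2 − 0.7) = ln(3.679) / 2.5 = 1.3027 / 2.5 = 0.5211 km⁻¹

0.521 km⁻¹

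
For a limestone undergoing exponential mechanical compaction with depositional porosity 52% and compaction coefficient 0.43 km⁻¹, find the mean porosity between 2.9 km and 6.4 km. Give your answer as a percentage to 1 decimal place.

7.7%

⟨n⟩ = (1/(d₂−d₁)) ∫ n₀ e^(−cd) dd = n₀·(e^(−c·d₁) − e^(−c·d₂)) / (c·(d₂−d₁))
e^(−0.43×2.9) = 0.2874; e^(−0.43×6.4) = 0.0638
⟨n⟩ = 0.52 × (0.2874 − 0.0638) / (0.43 × 3.5) = 0.52 × 0.1485 = 0.0772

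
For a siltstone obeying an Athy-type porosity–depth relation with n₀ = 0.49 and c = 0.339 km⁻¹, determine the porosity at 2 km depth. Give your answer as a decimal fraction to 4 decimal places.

0.2487

n = n₀·exp(−c·z) = 0.49 × exp(−0.339 × 2) = 0.49 × exp(−0.678)
  = 0.49 × 0.5076 = 0.2487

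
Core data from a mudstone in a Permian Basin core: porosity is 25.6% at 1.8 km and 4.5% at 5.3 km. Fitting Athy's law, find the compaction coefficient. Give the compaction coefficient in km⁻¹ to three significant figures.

Athy: phi(z) = phi₀ e^(−cz) ⇒ phi₁/phi₂ = e^{c(z₂−z₁)} ⇒ c = ln(phi₁/phi₂)/(z₂−z₁)
c = ln(0.256/0.045) / (5.3 − 1.8) = ln(5.689) / 3.5 = 1.7385 / 3.5 = 0.4967 km⁻¹

0.497 km⁻¹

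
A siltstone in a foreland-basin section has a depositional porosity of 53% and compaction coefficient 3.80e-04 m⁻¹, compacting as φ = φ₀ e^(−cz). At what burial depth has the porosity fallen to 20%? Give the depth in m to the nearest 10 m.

2560 m

Working in km (1 km = 1000 m; c in km⁻¹ = c in m⁻¹ × 1000):
Invert Athy's law: z = ln(φ₀/φ) / c
z = ln(0.53/0.2) / 0.38 = ln(2.65) / 0.38 = 0.9746 / 0.38 = 2.565 km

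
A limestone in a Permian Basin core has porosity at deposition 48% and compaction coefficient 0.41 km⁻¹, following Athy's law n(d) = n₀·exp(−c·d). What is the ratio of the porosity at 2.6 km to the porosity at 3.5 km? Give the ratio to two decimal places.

1.45

n(d₁)/n(d₂) = e^(−c·d₁)/e^(−c·d₂) = e^{c(d₂−d₁)}
= exp(0.41 × 0.9) = exp(0.369) = 1.4463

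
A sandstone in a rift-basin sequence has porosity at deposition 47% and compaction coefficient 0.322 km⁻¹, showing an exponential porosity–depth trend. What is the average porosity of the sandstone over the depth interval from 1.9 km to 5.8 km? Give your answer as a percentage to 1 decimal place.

14.5%

⟨n⟩ = (1/(Z₂−Z₁)) ∫ n₀ e^(−βZ) dZ = n₀·(e^(−β·Z₁) − e^(−β·Z₂)) / (β·(Z₂−Z₁))
e^(−0.322×1.9) = 0.5424; e^(−0.322×5.8) = 0.1545
⟨n⟩ = 0.47 × (0.5424 − 0.1545) / (0.322 × 3.9) = 0.47 × 0.3089 = 0.1452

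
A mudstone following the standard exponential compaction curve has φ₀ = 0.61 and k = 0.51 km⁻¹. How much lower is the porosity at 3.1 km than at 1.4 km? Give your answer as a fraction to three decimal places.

0.173

φ(1.4) = 0.61·e^(−0.51×1.4) = 0.2987
φ(3.1) = 0.61·e^(−0.51×3.1) = 0.1255
Δφ = 0.2987 − 0.1255 = 0.1732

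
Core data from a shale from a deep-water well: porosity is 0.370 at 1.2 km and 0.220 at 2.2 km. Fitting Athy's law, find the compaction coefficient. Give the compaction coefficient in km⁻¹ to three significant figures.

Athy: φ(z) = φ₀ e^(−βz) ⇒ φ₁/φ₂ = e^{β(z₂−z₁)} ⇒ β = ln(φ₁/φ₂)/(z₂−z₁)
β = ln(0.37/0.22) / (2.2 − 1.2) = ln(1.682) / 1 = 0.5199 / 1 = 0.5199 km⁻¹

0.520 km⁻¹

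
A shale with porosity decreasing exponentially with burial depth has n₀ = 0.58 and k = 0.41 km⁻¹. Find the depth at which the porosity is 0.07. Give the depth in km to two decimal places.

Invert Athy's law: Z = ln(n₀/n) / k
Z = ln(0.58/0.07) / 0.41 = ln(8.286) / 0.41 = 2.1145 / 0.41 = 5.157 km

5.16 km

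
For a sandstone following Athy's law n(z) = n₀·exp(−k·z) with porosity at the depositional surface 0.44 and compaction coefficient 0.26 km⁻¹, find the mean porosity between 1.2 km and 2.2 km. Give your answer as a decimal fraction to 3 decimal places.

⟨n⟩ = (1/(z₂−z₁)) ∫ n₀ e^(−kz) dz = n₀·(e^(−k·z₁) − e^(−k·z₂)) / (k·(z₂−z₁))
e^(−0.26×1.2) = 0.7320; e^(−0.26×2.2) = 0.5644
⟨n⟩ = 0.44 × (0.7320 − 0.5644) / (0.26 × 1) = 0.44 × 0.6446 = 0.2836

0.284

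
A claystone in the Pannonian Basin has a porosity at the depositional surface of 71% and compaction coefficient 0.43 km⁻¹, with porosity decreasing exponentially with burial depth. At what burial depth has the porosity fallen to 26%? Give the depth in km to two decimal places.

Invert Athy's law: z = ln(n₀/n) / k
z = ln(0.71/0.26) / 0.43 = ln(2.731) / 0.43 = 1.0046 / 0.43 = 2.336 km

2.34 km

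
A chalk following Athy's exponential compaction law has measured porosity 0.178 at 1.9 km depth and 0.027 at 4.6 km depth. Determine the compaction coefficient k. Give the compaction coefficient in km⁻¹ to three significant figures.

0.698 km⁻¹

Athy: n(Z) = n₀ e^(−kZ) ⇒ n₁/n₂ = e^{k(Z₂−Z₁)} ⇒ k = ln(n₁/n₂)/(Z₂−Z₁)
k = ln(0.178/0.027) / (4.6 − 1.9) = ln(6.593) / 2.7 = 1.8859 / 2.7 = 0.6985 km⁻¹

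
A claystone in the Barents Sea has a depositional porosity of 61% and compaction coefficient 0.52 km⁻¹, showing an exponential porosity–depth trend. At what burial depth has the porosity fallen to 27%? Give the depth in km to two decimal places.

Invert Athy's law: Z = ln(φ₀/φ) / c
Z = ln(0.61/0.27) / 0.52 = ln(2.259) / 0.52 = 0.8150 / 0.52 = 1.567 km

1.57 km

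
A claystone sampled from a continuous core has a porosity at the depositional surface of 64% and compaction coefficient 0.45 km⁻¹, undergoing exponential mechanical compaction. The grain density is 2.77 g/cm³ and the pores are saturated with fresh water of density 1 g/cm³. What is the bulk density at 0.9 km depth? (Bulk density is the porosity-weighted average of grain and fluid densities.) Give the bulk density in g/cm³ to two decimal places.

Porosity at depth: n = 0.64·exp(−0.45×0.9) = 0.64×0.6670 = 0.4269
Bulk density: ρ_b = (1−n)ρ_g + n·ρ_f = 0.5731×2.77 + 0.4269×1
       = 1.588 + 0.427 = 2.014 g/cm³

2.01 g/cm³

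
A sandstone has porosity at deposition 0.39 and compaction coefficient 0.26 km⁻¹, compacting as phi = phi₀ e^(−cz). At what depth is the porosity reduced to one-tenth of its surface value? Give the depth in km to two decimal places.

8.86 km

phi/phi₀ = 1/10 ⇒ exp(−c·z) = 1/10 ⇒ z = ln(10) / c
z = 2.3026 / 0.26 = 8.856 km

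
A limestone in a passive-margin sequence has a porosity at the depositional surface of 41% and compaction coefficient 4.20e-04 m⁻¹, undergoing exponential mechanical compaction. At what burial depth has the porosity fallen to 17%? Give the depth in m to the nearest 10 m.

2100 m

Working in km (1 km = 1000 m; c in km⁻¹ = c in m⁻¹ × 1000):
Invert Athy's law: z = ln(phi₀/phi) / c
z = ln(0.41/0.17) / 0.42 = ln(2.412) / 0.42 = 0.8804 / 0.42 = 2.096 km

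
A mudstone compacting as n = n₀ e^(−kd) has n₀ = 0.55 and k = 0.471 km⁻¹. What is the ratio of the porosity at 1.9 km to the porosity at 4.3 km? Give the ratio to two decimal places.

n(d₁)/n(d₂) = e^(−k·d₁)/e^(−k·d₂) = e^{k(d₂−d₁)}
= exp(0.471 × 2.4) = exp(1.13) = 3.0969

3.10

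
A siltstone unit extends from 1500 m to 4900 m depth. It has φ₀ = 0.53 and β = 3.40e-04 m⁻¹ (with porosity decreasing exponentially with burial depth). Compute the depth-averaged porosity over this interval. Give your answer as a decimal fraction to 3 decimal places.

Working in km (1 km = 1000 m; β in km⁻¹ = β in m⁻¹ × 1000):
⟨φ⟩ = (1/(d₂−d₁)) ∫ φ₀ e^(−βd) dd = φ₀·(e^(−β·d₁) − e^(−β·d₂)) / (β·(d₂−d₁))
e^(−0.34×1.5) = 0.6005; e^(−0.34×4.9) = 0.1890
⟨φ⟩ = 0.53 × (0.6005 − 0.1890) / (0.34 × 3.4) = 0.53 × 0.3560 = 0.1887

0.189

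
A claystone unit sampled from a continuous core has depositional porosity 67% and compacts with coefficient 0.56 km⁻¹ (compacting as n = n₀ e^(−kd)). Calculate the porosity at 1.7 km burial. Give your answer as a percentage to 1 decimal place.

25.9%

n = n₀·exp(−k·d) = 0.67 × exp(−0.56 × 1.7) = 0.67 × exp(−0.952)
  = 0.67 × 0.3860 = 0.2586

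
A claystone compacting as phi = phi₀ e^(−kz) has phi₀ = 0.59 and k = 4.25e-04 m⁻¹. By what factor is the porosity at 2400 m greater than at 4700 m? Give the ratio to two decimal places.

2.66

Working in km (1 km = 1000 m; k in km⁻¹ = k in m⁻¹ × 1000):
phi(z₁)/phi(z₂) = e^(−k·z₁)/e^(−k·z₂) = e^{k(z₂−z₁)}
= exp(0.425 × 2.3) = exp(0.9775) = 2.6578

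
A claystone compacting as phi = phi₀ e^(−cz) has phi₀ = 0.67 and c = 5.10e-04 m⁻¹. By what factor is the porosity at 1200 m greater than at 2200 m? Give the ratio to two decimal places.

Working in km (1 km = 1000 m; c in km⁻¹ = c in m⁻¹ × 1000):
phi(z₁)/phi(z₂) = e^(−c·z₁)/e^(−c·z₂) = e^{c(z₂−z₁)}
= exp(0.51 × 1) = exp(0.51) = 1.6653

1.67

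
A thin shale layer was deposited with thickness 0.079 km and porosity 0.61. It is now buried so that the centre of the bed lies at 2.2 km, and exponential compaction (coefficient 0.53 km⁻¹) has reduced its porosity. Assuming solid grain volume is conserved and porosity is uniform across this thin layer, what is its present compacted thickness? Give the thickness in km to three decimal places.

0.038 km

Porosity at 2.2 km: n = 0.61·exp(−0.53×2.2) = 0.1901
Solid-volume conservation: h(1−n) = h₀(1−n₀) ⇒ h = h₀·(1−n₀)/(1−n)
h = 0.079 × (1 − 0.61)/(1 − 0.1901) = 0.079 × 0.4815 = 0.0380 km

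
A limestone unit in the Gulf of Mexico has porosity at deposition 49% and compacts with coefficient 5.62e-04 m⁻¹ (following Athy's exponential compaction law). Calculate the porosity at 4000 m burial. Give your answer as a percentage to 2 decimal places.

5.17%

Working in km (1 km = 1000 m; c in km⁻¹ = c in m⁻¹ × 1000):
n = n₀·exp(−c·d) = 0.49 × exp(−0.562 × 4) = 0.49 × exp(−2.248)
  = 0.49 × 0.1056 = 0.0517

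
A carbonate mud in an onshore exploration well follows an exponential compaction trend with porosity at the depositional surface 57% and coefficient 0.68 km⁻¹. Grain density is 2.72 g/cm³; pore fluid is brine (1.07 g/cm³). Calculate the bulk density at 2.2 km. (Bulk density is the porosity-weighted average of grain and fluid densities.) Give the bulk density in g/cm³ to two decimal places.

2.51 g/cm³

Porosity at depth: φ = 0.57·exp(−0.68×2.2) = 0.57×0.2240 = 0.1277
Bulk density: ρ_b = (1−φ)ρ_g + φ·ρ_f = 0.8723×2.72 + 0.1277×1.07
       = 2.373 + 0.137 = 2.509 g/cm³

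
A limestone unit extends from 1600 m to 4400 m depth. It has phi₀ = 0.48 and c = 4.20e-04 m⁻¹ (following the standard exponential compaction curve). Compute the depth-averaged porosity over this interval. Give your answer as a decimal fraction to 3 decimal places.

0.144

Working in km (1 km = 1000 m; c in km⁻¹ = c in m⁻¹ × 1000):
⟨phi⟩ = (1/(Z₂−Z₁)) ∫ phi₀ e^(−cZ) dZ = phi₀·(e^(−c·Z₁) − e^(−c·Z₂)) / (c·(Z₂−Z₁))
e^(−0.42×1.6) = 0.5107; e^(−0.42×4.4) = 0.1576
⟨phi⟩ = 0.48 × (0.5107 − 0.1576) / (0.42 × 2.8) = 0.48 × 0.3003 = 0.1441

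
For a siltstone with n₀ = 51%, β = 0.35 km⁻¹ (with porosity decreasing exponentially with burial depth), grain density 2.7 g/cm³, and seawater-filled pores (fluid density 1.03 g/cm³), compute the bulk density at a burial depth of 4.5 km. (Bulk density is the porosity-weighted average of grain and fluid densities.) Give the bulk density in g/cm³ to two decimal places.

Porosity at depth: n = 0.51·exp(−0.35×4.5) = 0.51×0.2070 = 0.1056
Bulk density: ρ_b = (1−n)ρ_g + n·ρ_f = 0.8944×2.7 + 0.1056×1.03
       = 2.415 + 0.109 = 2.524 g/cm³

2.52 g/cm³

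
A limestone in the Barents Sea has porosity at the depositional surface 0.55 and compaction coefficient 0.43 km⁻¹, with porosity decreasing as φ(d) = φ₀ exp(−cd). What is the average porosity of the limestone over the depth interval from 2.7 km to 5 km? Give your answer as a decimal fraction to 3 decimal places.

⟨φ⟩ = (1/(d₂−d₁)) ∫ φ₀ e^(−cd) dd = φ₀·(e^(−c·d₁) − e^(−c·d₂)) / (c·(d₂−d₁))
e^(−0.43×2.7) = 0.3132; e^(−0.43×5) = 0.1165
⟨φ⟩ = 0.55 × (0.3132 − 0.1165) / (0.43 × 2.3) = 0.55 × 0.1989 = 0.1094

0.109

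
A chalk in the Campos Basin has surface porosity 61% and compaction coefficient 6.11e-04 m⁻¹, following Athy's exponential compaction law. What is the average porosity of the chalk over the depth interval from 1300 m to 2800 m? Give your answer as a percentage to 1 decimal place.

18.0%

Working in km (1 km = 1000 m; c in km⁻¹ = c in m⁻¹ × 1000):
⟨phi⟩ = (1/(z₂−z₁)) ∫ phi₀ e^(−cz) dz = phi₀·(e^(−c·z₁) − e^(−c·z₂)) / (c·(z₂−z₁))
e^(−0.611×1.3) = 0.4519; e^(−0.611×2.8) = 0.1807
⟨phi⟩ = 0.61 × (0.4519 − 0.1807) / (0.611 × 1.5) = 0.61 × 0.2959 = 0.1805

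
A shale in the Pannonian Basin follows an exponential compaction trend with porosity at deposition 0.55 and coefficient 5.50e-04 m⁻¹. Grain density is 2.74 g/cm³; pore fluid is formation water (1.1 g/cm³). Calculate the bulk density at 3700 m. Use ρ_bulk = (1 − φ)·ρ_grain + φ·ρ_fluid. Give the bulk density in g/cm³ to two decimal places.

2.62 g/cm³

Working in km (1 km = 1000 m; c in km⁻¹ = c in m⁻¹ × 1000):
Porosity at depth: φ = 0.55·exp(−0.55×3.7) = 0.55×0.1307 = 0.0719
Bulk density: ρ_b = (1−φ)ρ_g + φ·ρ_f = 0.9281×2.74 + 0.0719×1.1
       = 2.543 + 0.079 = 2.622 g/cm³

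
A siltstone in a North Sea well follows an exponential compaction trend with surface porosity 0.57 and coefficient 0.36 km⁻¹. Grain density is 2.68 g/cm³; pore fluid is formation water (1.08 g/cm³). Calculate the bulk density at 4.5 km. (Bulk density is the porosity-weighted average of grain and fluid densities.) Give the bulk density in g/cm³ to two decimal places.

2.50 g/cm³

Porosity at depth: n = 0.57·exp(−0.36×4.5) = 0.57×0.1979 = 0.1128
Bulk density: ρ_b = (1−n)ρ_g + n·ρ_f = 0.8872×2.68 + 0.1128×1.08
       = 2.378 + 0.122 = 2.500 g/cm³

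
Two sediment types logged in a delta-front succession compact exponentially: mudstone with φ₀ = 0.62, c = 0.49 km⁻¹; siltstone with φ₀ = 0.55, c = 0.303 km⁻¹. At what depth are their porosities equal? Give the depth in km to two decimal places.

Set φ₀ₐ e^(−cₐd) = φ₀ᵦ e^(−cᵦd) ⇒ ln(φ₀ₐ/φ₀ᵦ) = (cₐ − cᵦ)·d
d = ln(0.62/0.55) / (0.49 − 0.303) = 0.1198 / 0.187 = 0.641 km

0.64 km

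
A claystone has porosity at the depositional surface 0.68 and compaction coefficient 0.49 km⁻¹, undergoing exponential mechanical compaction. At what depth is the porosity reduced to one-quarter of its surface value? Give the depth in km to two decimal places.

n/n₀ = 1/4 ⇒ exp(−β·d) = 1/4 ⇒ d = ln(4) / β
d = 1.3863 / 0.49 = 2.829 km

2.83 km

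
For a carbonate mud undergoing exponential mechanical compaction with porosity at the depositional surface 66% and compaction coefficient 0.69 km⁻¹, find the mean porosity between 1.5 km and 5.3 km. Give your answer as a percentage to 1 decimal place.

⟨n⟩ = (1/(d₂−d₁)) ∫ n₀ e^(−βd) dd = n₀·(e^(−β·d₁) − e^(−β·d₂)) / (β·(d₂−d₁))
e^(−0.69×1.5) = 0.3552; e^(−0.69×5.3) = 0.0258
⟨n⟩ = 0.66 × (0.3552 − 0.0258) / (0.69 × 3.8) = 0.66 × 0.1256 = 0.0829

8.3%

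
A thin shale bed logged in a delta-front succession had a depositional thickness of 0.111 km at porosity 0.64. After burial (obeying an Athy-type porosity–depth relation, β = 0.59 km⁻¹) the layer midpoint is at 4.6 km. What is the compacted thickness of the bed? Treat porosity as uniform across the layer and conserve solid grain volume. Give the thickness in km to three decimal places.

0.042 km

Porosity at 4.6 km: n = 0.64·exp(−0.59×4.6) = 0.0424
Solid-volume conservation: h(1−n) = h₀(1−n₀) ⇒ h = h₀·(1−n₀)/(1−n)
h = 0.111 × (1 − 0.64)/(1 − 0.0424) = 0.111 × 0.3759 = 0.0417 km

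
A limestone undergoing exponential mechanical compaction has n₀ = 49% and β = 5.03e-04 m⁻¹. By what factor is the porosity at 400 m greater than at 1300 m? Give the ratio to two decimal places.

Working in km (1 km = 1000 m; β in km⁻¹ = β in m⁻¹ × 1000):
n(Z₁)/n(Z₂) = e^(−β·Z₁)/e^(−β·Z₂) = e^{β(Z₂−Z₁)}
= exp(0.503 × 0.9) = exp(0.4527) = 1.5726

1.57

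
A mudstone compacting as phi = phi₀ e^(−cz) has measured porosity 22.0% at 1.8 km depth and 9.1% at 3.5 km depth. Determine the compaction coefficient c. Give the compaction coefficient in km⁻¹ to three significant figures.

Athy: phi(z) = phi₀ e^(−cz) ⇒ phi₁/phi₂ = e^{c(z₂−z₁)} ⇒ c = ln(phi₁/phi₂)/(z₂−z₁)
c = ln(0.22/0.091) / (3.5 − 1.8) = ln(2.418) / 1.7 = 0.8828 / 1.7 = 0.5193 km⁻¹

0.519 km⁻¹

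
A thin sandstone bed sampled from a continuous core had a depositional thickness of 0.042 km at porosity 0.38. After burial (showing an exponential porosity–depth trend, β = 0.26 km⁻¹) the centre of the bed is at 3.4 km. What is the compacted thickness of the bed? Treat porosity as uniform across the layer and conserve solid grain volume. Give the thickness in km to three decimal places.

0.031 km

Porosity at 3.4 km: n = 0.38·exp(−0.26×3.4) = 0.1570
Solid-volume conservation: h(1−n) = h₀(1−n₀) ⇒ h = h₀·(1−n₀)/(1−n)
h = 0.042 × (1 − 0.38)/(1 − 0.1570) = 0.042 × 0.7355 = 0.0309 km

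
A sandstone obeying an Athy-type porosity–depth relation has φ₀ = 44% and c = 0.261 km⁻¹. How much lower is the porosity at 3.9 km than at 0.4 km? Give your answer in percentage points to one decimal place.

23.7 percentage points

φ(0.4) = 0.44·e^(−0.261×0.4) = 0.3964
φ(3.9) = 0.44·e^(−0.261×3.9) = 0.1590
Δφ = 0.3964 − 0.1590 = 0.2374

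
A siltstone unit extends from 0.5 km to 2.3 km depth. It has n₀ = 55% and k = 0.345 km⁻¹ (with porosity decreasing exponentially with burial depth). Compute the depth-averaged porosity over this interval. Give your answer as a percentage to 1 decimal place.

⟨n⟩ = (1/(z₂−z₁)) ∫ n₀ e^(−kz) dz = n₀·(e^(−k·z₁) − e^(−k·z₂)) / (k·(z₂−z₁))
e^(−0.345×0.5) = 0.8416; e^(−0.345×2.3) = 0.4523
⟨n⟩ = 0.55 × (0.8416 − 0.4523) / (0.345 × 1.8) = 0.55 × 0.6269 = 0.3448

34.5%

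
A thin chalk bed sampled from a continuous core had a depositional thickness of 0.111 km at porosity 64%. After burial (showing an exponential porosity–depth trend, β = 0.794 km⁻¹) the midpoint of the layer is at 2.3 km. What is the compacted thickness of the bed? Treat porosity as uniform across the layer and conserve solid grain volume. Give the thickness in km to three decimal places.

0.045 km

Porosity at 2.3 km: φ = 0.64·exp(−0.794×2.3) = 0.1031
Solid-volume conservation: h(1−φ) = h₀(1−φ₀) ⇒ h = h₀·(1−φ₀)/(1−φ)
h = 0.111 × (1 − 0.64)/(1 − 0.1031) = 0.111 × 0.4014 = 0.0446 km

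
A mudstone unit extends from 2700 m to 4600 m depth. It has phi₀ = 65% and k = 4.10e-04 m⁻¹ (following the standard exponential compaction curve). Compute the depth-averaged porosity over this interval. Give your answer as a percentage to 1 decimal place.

14.9%

Working in km (1 km = 1000 m; k in km⁻¹ = k in m⁻¹ × 1000):
⟨phi⟩ = (1/(d₂−d₁)) ∫ phi₀ e^(−kd) dd = phi₀·(e^(−k·d₁) − e^(−k·d₂)) / (k·(d₂−d₁))
e^(−0.41×2.7) = 0.3305; e^(−0.41×4.6) = 0.1517
⟨phi⟩ = 0.65 × (0.3305 − 0.1517) / (0.41 × 1.9) = 0.65 × 0.2296 = 0.1493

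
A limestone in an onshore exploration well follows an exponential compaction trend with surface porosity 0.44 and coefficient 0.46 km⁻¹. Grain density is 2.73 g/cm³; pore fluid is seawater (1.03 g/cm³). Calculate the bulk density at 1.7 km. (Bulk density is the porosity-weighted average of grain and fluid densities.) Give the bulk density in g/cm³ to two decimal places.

Porosity at depth: n = 0.44·exp(−0.46×1.7) = 0.44×0.4575 = 0.2013
Bulk density: ρ_b = (1−n)ρ_g + n·ρ_f = 0.7987×2.73 + 0.2013×1.03
       = 2.180 + 0.207 = 2.388 g/cm³

2.39 g/cm³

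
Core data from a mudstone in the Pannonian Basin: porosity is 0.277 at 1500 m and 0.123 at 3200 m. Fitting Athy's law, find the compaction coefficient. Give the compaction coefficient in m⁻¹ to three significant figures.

0.000478 m⁻¹

Working in km (1 km = 1000 m; c in km⁻¹ = c in m⁻¹ × 1000):
Athy: φ(Z) = φ₀ e^(−cZ) ⇒ φ₁/φ₂ = e^{c(Z₂−Z₁)} ⇒ c = ln(φ₁/φ₂)/(Z₂−Z₁)
c = ln(0.277/0.123) / (3.2 − 1.5) = ln(2.252) / 1.7 = 0.8118 / 1.7 = 0.4775 km⁻¹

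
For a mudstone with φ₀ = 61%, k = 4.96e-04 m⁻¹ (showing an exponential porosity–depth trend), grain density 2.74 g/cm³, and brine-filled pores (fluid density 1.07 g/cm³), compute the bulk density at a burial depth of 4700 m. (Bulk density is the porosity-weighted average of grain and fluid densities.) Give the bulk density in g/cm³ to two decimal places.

Working in km (1 km = 1000 m; k in km⁻¹ = k in m⁻¹ × 1000):
Porosity at depth: φ = 0.61·exp(−0.496×4.7) = 0.61×0.0972 = 0.0593
Bulk density: ρ_b = (1−φ)ρ_g + φ·ρ_f = 0.9407×2.74 + 0.0593×1.07
       = 2.578 + 0.063 = 2.641 g/cm³

2.64 g/cm³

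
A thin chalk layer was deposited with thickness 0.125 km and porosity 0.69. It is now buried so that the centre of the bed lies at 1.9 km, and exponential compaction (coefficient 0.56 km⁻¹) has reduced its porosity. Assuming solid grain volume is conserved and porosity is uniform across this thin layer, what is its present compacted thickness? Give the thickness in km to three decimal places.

Porosity at 1.9 km: φ = 0.69·exp(−0.56×1.9) = 0.2381
Solid-volume conservation: h(1−φ) = h₀(1−φ₀) ⇒ h = h₀·(1−φ₀)/(1−φ)
h = 0.125 × (1 − 0.69)/(1 − 0.2381) = 0.125 × 0.4069 = 0.0509 km

0.051 km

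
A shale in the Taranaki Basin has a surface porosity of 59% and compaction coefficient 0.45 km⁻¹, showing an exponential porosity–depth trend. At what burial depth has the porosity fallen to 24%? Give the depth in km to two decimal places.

2.00 km

Invert Athy's law: z = ln(φ₀/φ) / c
z = ln(0.59/0.24) / 0.45 = ln(2.458) / 0.45 = 0.8995 / 0.45 = 1.999 km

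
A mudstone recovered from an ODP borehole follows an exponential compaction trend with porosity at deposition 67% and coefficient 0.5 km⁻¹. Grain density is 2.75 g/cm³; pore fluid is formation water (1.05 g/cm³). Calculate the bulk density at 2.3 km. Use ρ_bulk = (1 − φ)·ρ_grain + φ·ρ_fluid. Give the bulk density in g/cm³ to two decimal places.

Porosity at depth: n = 0.67·exp(−0.5×2.3) = 0.67×0.3166 = 0.2121
Bulk density: ρ_b = (1−n)ρ_g + n·ρ_f = 0.7879×2.75 + 0.2121×1.05
       = 2.167 + 0.223 = 2.389 g/cm³

2.39 g/cm³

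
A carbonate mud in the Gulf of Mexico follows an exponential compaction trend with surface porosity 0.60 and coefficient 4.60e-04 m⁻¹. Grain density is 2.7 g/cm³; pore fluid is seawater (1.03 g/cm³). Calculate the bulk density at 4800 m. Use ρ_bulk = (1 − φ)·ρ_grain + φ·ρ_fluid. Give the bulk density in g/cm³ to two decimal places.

Working in km (1 km = 1000 m; β in km⁻¹ = β in m⁻¹ × 1000):
Porosity at depth: φ = 0.6·exp(−0.46×4.8) = 0.6×0.1099 = 0.0660
Bulk density: ρ_b = (1−φ)ρ_g + φ·ρ_f = 0.9340×2.7 + 0.0660×1.03
       = 2.522 + 0.068 = 2.590 g/cm³

2.59 g/cm³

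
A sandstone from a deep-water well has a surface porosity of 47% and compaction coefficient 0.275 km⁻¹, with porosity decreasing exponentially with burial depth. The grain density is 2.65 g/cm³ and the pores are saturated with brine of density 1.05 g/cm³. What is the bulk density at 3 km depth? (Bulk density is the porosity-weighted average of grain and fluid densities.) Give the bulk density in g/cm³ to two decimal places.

2.32 g/cm³

Porosity at depth: φ = 0.47·exp(−0.275×3) = 0.47×0.4382 = 0.2060
Bulk density: ρ_b = (1−φ)ρ_g + φ·ρ_f = 0.7940×2.65 + 0.2060×1.05
       = 2.104 + 0.216 = 2.320 g/cm³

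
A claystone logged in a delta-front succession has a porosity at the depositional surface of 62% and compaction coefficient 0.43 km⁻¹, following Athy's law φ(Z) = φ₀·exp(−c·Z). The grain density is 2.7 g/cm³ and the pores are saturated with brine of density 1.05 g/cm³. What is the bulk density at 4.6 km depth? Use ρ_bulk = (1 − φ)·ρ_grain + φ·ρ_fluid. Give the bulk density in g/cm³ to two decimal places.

Porosity at depth: φ = 0.62·exp(−0.43×4.6) = 0.62×0.1383 = 0.0858
Bulk density: ρ_b = (1−φ)ρ_g + φ·ρ_f = 0.9142×2.7 + 0.0858×1.05
       = 2.468 + 0.090 = 2.558 g/cm³

2.56 g/cm³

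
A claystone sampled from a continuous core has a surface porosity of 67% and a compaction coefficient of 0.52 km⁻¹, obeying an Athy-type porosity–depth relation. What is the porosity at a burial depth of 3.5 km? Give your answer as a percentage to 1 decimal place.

n = n₀·exp(−β·z) = 0.67 × exp(−0.52 × 3.5) = 0.67 × exp(−1.82)
  = 0.67 × 0.1620 = 0.1086

10.9%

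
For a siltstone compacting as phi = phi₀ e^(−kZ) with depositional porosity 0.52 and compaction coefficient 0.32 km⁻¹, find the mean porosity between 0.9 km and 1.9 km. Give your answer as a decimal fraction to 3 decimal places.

0.334

⟨phi⟩ = (1/(Z₂−Z₁)) ∫ phi₀ e^(−kZ) dZ = phi₀·(e^(−k·Z₁) − e^(−k·Z₂)) / (k·(Z₂−Z₁))
e^(−0.32×0.9) = 0.7498; e^(−0.32×1.9) = 0.5444
⟨phi⟩ = 0.52 × (0.7498 − 0.5444) / (0.32 × 1) = 0.52 × 0.6416 = 0.3336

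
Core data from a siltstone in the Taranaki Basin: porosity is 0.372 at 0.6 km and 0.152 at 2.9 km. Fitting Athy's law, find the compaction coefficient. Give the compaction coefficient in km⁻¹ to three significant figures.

Athy: phi(d) = phi₀ e^(−βd) ⇒ phi₁/phi₂ = e^{β(d₂−d₁)} ⇒ β = ln(phi₁/phi₂)/(d₂−d₁)
β = ln(0.372/0.152) / (2.9 − 0.6) = ln(2.447) / 2.3 = 0.8950 / 2.3 = 0.3891 km⁻¹

0.389 km⁻¹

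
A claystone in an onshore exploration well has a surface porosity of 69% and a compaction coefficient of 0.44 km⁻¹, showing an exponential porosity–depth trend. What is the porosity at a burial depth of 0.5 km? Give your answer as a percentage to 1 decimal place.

phi = phi₀·exp(−k·Z) = 0.69 × exp(−0.44 × 0.5) = 0.69 × exp(−0.22)
  = 0.69 × 0.8025 = 0.5537

55.4%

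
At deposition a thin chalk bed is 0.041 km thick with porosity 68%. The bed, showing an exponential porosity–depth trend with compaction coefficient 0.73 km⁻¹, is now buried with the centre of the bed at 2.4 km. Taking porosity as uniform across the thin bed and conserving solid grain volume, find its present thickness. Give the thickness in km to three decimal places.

Porosity at 2.4 km: n = 0.68·exp(−0.73×2.4) = 0.1179
Solid-volume conservation: h(1−n) = h₀(1−n₀) ⇒ h = h₀·(1−n₀)/(1−n)
h = 0.041 × (1 − 0.68)/(1 − 0.1179) = 0.041 × 0.3628 = 0.0149 km

0.015 km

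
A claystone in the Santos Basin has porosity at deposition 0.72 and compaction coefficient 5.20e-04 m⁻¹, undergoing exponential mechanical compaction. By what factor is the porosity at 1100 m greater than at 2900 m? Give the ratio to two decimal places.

Working in km (1 km = 1000 m; c in km⁻¹ = c in m⁻¹ × 1000):
n(d₁)/n(d₂) = e^(−c·d₁)/e^(−c·d₂) = e^{c(d₂−d₁)}
= exp(0.52 × 1.8) = exp(0.936) = 2.5498

2.55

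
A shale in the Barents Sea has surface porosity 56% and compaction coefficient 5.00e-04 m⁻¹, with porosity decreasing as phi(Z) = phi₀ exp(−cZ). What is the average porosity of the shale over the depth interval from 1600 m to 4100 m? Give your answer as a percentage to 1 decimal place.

Working in km (1 km = 1000 m; c in km⁻¹ = c in m⁻¹ × 1000):
⟨phi⟩ = (1/(Z₂−Z₁)) ∫ phi₀ e^(−cZ) dZ = phi₀·(e^(−c·Z₁) − e^(−c·Z₂)) / (c·(Z₂−Z₁))
e^(−0.5×1.6) = 0.4493; e^(−0.5×4.1) = 0.1287
⟨phi⟩ = 0.56 × (0.4493 − 0.1287) / (0.5 × 2.5) = 0.56 × 0.2565 = 0.1436

14.4%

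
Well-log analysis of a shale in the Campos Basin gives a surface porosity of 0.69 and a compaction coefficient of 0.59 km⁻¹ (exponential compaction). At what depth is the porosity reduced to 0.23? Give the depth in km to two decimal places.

Invert Athy's law: d = ln(phi₀/phi) / k
d = ln(0.69/0.23) / 0.59 = ln(3) / 0.59 = 1.0986 / 0.59 = 1.862 km

1.86 km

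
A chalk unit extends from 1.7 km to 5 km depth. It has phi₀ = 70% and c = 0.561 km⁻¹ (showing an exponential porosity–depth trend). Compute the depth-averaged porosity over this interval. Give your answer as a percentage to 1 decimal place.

⟨phi⟩ = (1/(Z₂−Z₁)) ∫ phi₀ e^(−cZ) dZ = phi₀·(e^(−c·Z₁) − e^(−c·Z₂)) / (c·(Z₂−Z₁))
e^(−0.561×1.7) = 0.3853; e^(−0.561×5) = 0.0605
⟨phi⟩ = 0.7 × (0.3853 − 0.0605) / (0.561 × 3.3) = 0.7 × 0.1754 = 0.1228

12.3%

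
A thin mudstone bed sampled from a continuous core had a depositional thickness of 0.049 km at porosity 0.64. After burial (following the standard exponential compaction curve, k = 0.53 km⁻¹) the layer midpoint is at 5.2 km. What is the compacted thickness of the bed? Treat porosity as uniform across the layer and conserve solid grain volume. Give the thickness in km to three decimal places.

0.018 km

Porosity at 5.2 km: phi = 0.64·exp(−0.53×5.2) = 0.0407
Solid-volume conservation: h(1−phi) = h₀(1−phi₀) ⇒ h = h₀·(1−phi₀)/(1−phi)
h = 0.049 × (1 − 0.64)/(1 − 0.0407) = 0.049 × 0.3753 = 0.0184 km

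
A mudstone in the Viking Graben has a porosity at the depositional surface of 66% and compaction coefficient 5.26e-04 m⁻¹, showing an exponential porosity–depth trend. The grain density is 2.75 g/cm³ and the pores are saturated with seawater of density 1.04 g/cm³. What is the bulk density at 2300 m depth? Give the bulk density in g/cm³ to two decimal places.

2.41 g/cm³

Working in km (1 km = 1000 m; c in km⁻¹ = c in m⁻¹ × 1000):
Porosity at depth: phi = 0.66·exp(−0.526×2.3) = 0.66×0.2983 = 0.1968
Bulk density: ρ_b = (1−phi)ρ_g + phi·ρ_f = 0.8032×2.75 + 0.1968×1.04
       = 2.209 + 0.205 = 2.413 g/cm³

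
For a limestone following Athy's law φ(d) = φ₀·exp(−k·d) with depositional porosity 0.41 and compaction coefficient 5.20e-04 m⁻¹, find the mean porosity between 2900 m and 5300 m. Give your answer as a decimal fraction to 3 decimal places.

0.052

Working in km (1 km = 1000 m; k in km⁻¹ = k in m⁻¹ × 1000):
⟨φ⟩ = (1/(d₂−d₁)) ∫ φ₀ e^(−kd) dd = φ₀·(e^(−k·d₁) − e^(−k·d₂)) / (k·(d₂−d₁))
e^(−0.52×2.9) = 0.2214; e^(−0.52×5.3) = 0.0635
⟨φ⟩ = 0.41 × (0.2214 − 0.0635) / (0.52 × 2.4) = 0.41 × 0.1264 = 0.0518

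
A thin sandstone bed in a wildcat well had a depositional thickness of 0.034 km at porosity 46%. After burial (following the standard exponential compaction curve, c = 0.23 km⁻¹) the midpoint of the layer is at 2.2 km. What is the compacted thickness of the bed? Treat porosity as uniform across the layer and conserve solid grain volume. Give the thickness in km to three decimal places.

0.025 km

Porosity at 2.2 km: φ = 0.46·exp(−0.23×2.2) = 0.2773
Solid-volume conservation: h(1−φ) = h₀(1−φ₀) ⇒ h = h₀·(1−φ₀)/(1−φ)
h = 0.034 × (1 − 0.46)/(1 − 0.2773) = 0.034 × 0.7472 = 0.0254 km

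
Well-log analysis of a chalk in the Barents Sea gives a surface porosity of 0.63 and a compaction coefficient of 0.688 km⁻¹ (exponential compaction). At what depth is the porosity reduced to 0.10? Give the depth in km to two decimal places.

2.68 km

Invert Athy's law: d = ln(phi₀/phi) / c
d = ln(0.63/0.1) / 0.688 = ln(6.3) / 0.688 = 1.8405 / 0.688 = 2.675 km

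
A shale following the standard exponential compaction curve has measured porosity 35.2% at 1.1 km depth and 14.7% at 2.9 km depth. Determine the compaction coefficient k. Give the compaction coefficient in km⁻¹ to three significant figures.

0.485 km⁻¹

Athy: φ(Z) = φ₀ e^(−kZ) ⇒ φ₁/φ₂ = e^{k(Z₂−Z₁)} ⇒ k = ln(φ₁/φ₂)/(Z₂−Z₁)
k = ln(0.352/0.147) / (2.9 − 1.1) = ln(2.395) / 1.8 = 0.8732 / 1.8 = 0.4851 km⁻¹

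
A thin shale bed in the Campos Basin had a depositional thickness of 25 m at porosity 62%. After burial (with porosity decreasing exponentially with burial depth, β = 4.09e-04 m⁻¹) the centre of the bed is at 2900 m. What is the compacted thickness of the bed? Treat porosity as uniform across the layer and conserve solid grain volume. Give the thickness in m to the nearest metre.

Working in km (1 km = 1000 m; β in km⁻¹ = β in m⁻¹ × 1000):
Porosity at 2.9 km: phi = 0.62·exp(−0.409×2.9) = 0.1894
Solid-volume conservation: h(1−phi) = h₀(1−phi₀) ⇒ h = h₀·(1−phi₀)/(1−phi)
h = 0.025 × (1 − 0.62)/(1 − 0.1894) = 0.025 × 0.4688 = 0.0117 km

12 m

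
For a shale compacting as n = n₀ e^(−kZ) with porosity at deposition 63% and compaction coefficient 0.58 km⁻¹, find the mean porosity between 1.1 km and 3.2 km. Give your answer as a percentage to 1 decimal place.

19.2%

⟨n⟩ = (1/(Z₂−Z₁)) ∫ n₀ e^(−kZ) dZ = n₀·(e^(−k·Z₁) − e^(−k·Z₂)) / (k·(Z₂−Z₁))
e^(−0.58×1.1) = 0.5283; e^(−0.58×3.2) = 0.1563
⟨n⟩ = 0.63 × (0.5283 − 0.1563) / (0.58 × 2.1) = 0.63 × 0.3055 = 0.1924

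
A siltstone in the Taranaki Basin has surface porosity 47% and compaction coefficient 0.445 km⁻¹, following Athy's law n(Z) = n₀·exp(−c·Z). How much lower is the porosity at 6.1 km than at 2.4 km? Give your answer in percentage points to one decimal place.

n(2.4) = 0.47·e^(−0.445×2.4) = 0.1615
n(6.1) = 0.47·e^(−0.445×6.1) = 0.0311
Δn = 0.1615 − 0.0311 = 0.1304

13.0 percentage points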